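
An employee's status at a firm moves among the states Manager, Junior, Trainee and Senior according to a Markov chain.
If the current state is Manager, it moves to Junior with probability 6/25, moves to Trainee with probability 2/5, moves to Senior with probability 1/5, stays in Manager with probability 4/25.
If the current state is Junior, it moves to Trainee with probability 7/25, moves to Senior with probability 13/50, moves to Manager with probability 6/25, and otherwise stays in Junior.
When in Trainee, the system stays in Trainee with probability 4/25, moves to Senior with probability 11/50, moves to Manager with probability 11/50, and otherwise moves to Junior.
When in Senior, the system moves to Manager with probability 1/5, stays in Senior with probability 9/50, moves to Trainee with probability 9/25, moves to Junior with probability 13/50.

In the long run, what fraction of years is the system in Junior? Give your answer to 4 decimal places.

0.2848

Let the stationary distribution be π with π = πP and π_1 + π_2 + π_3 + π_4 = 1.
π_1 = 0.16·π_1 + 0.24·π_2 + 0.22·π_3 + 0.2·π_4
π_2 = 0.24·π_1 + 0.22·π_2 + 0.4·π_3 + 0.26·π_4
π_3 = 0.4·π_1 + 0.28·π_2 + 0.16·π_3 + 0.36·π_4
Solving with the normalization constraint gives π = (0.2088, 0.2848, 0.2880, 0.2185).
So the stationary probability of Junior is 0.2848.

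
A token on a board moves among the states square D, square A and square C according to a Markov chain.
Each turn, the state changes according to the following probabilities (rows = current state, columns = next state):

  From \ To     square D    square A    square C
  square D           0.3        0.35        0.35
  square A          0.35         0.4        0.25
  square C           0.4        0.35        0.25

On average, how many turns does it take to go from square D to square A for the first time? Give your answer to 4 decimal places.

2.8571

Let t(s) be the expected number of turns to first reach square A from state s, with t(square A) = 0. Conditioning on the first turn:
t(square D) = 1 + 0.3·t(square D) + 0.35·t(square C)
t(square C) = 1 + 0.4·t(square D) + 0.25·t(square C)
Solving: t(square D) = 2.8571, t(square C) = 2.8571.
Expected turns from square D to square A: 2.8571.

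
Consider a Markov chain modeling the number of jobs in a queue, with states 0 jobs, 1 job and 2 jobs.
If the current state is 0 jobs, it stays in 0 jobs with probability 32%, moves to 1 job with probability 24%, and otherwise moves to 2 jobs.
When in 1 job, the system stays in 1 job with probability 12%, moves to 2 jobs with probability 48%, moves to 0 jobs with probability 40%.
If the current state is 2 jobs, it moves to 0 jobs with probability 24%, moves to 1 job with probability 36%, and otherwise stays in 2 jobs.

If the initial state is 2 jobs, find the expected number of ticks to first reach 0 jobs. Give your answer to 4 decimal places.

3.4910

Let t(s) be the expected number of ticks to first reach 0 jobs from state s, with t(0 jobs) = 0. Conditioning on the first tick:
t(1 job) = 1 + 0.12·t(1 job) + 0.48·t(2 jobs)
t(2 jobs) = 1 + 0.36·t(1 job) + 0.4·t(2 jobs)
Solving: t(1 job) = 3.0405, t(2 jobs) = 3.4910.
Expected ticks from 2 jobs to 0 jobs: 3.4910.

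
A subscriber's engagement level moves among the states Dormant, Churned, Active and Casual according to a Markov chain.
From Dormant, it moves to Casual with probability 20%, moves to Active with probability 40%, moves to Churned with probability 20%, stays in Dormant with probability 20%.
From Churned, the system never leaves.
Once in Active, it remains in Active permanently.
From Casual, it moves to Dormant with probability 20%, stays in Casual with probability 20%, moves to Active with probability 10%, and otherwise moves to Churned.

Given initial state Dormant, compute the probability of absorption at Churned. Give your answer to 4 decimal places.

Let h(s) be the probability of absorption at Churned starting from transient state s. Then h(Churned) = 1 and h(Active) = 0. By first-step analysis:
h(Dormant) = 0.2·h(Dormant) + 0.2·1 + 0.4·0 + 0.2·h(Casual)
h(Casual) = 0.2·h(Dormant) + 0.5·1 + 0.1·0 + 0.2·h(Casual)
Solving: h(Dormant) = 0.4333, h(Casual) = 0.7333.
Starting from Dormant, the probability is 0.4333.

0.4333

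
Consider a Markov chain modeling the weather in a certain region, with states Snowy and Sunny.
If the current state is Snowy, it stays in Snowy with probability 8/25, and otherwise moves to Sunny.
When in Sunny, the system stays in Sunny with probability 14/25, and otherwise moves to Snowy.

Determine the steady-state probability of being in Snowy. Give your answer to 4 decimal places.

0.3929

Let the stationary distribution be π with π = πP and π_1 + π_2 = 1.
π_1 = 0.32·π_1 + 0.44·π_2
Solving with the normalization constraint gives π = (0.3929, 0.6071).
So the stationary probability of Snowy is 0.3929.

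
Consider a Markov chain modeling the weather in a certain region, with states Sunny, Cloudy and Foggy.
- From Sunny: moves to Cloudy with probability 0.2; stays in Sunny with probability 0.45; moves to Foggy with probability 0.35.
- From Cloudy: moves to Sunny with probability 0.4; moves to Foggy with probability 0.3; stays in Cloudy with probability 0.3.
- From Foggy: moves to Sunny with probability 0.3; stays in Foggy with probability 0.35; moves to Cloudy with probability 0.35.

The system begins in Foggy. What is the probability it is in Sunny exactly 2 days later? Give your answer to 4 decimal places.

0.3800

Sum over the intermediate state after 1 day:
P = P(Foggy→Sunny)·P(Sunny→Sunny) + P(Foggy→Cloudy)·P(Cloudy→Sunny) + P(Foggy→Foggy)·P(Foggy→Sunny)
  = 0.3×0.45 + 0.35×0.4 + 0.35×0.3
  = 0.1350 + 0.1400 + 0.1050 = 0.3800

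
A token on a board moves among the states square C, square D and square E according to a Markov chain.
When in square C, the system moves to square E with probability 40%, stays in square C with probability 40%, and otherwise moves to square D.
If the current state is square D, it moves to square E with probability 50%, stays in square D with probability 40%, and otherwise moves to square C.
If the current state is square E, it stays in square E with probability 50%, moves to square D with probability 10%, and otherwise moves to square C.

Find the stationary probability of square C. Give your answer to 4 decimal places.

Let the stationary distribution be π with π = πP and π_1 + π_2 + π_3 = 1.
π_1 = 0.4·π_1 + 0.1·π_2 + 0.4·π_3
π_2 = 0.2·π_1 + 0.4·π_2 + 0.1·π_3
Solving with the normalization constraint gives π = (0.3425, 0.1918, 0.4658).
So the stationary probability of square C is 0.3425.

0.3425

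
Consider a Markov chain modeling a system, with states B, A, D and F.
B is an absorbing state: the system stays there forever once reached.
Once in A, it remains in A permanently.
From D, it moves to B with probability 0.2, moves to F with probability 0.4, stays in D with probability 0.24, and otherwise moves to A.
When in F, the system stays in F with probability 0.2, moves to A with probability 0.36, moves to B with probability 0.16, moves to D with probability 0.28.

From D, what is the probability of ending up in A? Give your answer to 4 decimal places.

0.5484

Let h(s) be the probability of absorption at A starting from transient state s. Then h(A) = 1 and h(B) = 0. By first-step analysis:
h(D) = 0.2·0 + 0.16·1 + 0.24·h(D) + 0.4·h(F)
h(F) = 0.16·0 + 0.36·1 + 0.28·h(D) + 0.2·h(F)
Solving: h(D) = 0.5484, h(F) = 0.6419.
Starting from D, the probability is 0.5484.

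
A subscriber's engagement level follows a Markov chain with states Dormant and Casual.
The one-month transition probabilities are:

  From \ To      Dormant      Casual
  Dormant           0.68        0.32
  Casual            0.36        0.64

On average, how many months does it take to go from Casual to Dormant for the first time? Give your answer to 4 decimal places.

2.7778

Let t(s) be the expected number of months to first reach Dormant from state s, with t(Dormant) = 0. Conditioning on the first month:
t(Casual) = 1 + 0.64·t(Casual)
Solving: t(Casual) = 2.7778.
Expected months from Casual to Dormant: 2.7778.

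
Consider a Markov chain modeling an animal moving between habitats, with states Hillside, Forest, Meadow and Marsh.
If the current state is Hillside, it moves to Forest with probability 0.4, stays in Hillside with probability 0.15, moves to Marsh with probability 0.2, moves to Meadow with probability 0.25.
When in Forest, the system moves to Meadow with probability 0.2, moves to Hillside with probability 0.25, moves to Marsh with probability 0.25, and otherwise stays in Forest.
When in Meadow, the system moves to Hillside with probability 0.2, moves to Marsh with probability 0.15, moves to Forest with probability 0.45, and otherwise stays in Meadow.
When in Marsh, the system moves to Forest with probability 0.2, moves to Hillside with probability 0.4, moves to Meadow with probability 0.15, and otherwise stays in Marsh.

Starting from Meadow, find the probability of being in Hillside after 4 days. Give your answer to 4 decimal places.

Propagate the distribution vector 4 days from Meadow.
After 0 days: (0.0000, 0.0000, 1.0000, 0.0000)
After 1 day: (0.2000, 0.4500, 0.2000, 0.1500)
After 2 days: (0.2425, 0.3350, 0.2025, 0.2200)
After 3 days: (0.2486, 0.3326, 0.2011, 0.2176)
After 4 days: (0.2477, 0.3333, 0.2016, 0.2175)
P(in Hillside after 4 days) = 0.2477

0.2477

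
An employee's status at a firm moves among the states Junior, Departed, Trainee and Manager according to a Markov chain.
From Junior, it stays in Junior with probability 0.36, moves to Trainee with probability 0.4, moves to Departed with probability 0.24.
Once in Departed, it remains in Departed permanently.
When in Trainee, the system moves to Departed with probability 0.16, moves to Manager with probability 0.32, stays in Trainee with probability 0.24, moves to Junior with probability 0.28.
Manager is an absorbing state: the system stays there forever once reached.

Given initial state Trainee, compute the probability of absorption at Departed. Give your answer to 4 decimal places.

Let h(s) be the probability of absorption at Departed starting from transient state s. Then h(Departed) = 1 and h(Manager) = 0. By first-step analysis:
h(Junior) = 0.36·h(Junior) + 0.24·1 + 0.4·h(Trainee)
h(Trainee) = 0.28·h(Junior) + 0.16·1 + 0.24·h(Trainee) + 0.32·0
Solving: h(Junior) = 0.6581, h(Trainee) = 0.4530.
Starting from Trainee, the probability is 0.4530.

0.4530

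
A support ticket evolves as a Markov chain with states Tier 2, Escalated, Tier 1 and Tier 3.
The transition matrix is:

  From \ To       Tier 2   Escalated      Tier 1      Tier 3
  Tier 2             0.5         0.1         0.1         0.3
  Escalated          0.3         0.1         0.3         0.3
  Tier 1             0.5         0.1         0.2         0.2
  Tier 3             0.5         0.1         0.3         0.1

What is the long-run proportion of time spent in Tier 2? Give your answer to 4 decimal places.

0.4800

Let the stationary distribution be π with π = πP and π_1 + π_2 + π_3 + π_4 = 1.
π_1 = 0.5·π_1 + 0.3·π_2 + 0.5·π_3 + 0.5·π_4
π_2 = 0.1·π_1 + 0.1·π_2 + 0.1·π_3 + 0.1·π_4
π_3 = 0.1·π_1 + 0.3·π_2 + 0.2·π_3 + 0.3·π_4
Solving with the normalization constraint gives π = (0.4800, 0.1000, 0.1855, 0.2345).
So the stationary probability of Tier 2 is 0.4800.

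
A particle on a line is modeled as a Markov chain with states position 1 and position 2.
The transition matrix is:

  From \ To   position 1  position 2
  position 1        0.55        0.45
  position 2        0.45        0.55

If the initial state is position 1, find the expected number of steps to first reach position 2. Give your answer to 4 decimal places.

Let t(s) be the expected number of steps to first reach position 2 from state s, with t(position 2) = 0. Conditioning on the first step:
t(position 1) = 1 + 0.55·t(position 1)
Solving: t(position 1) = 2.2222.
Expected steps from position 1 to position 2: 2.2222.

2.2222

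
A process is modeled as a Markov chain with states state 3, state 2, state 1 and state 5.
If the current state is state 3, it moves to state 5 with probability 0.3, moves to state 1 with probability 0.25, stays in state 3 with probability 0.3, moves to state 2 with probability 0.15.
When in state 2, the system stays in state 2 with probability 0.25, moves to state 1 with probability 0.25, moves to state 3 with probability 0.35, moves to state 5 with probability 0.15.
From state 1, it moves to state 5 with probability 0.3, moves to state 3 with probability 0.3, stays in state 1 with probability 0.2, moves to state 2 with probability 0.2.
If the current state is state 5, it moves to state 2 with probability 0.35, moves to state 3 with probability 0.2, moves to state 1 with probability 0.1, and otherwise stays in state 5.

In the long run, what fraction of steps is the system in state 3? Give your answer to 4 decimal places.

Let the stationary distribution be π with π = πP and π_1 + π_2 + π_3 + π_4 = 1.
π_1 = 0.3·π_1 + 0.35·π_2 + 0.3·π_3 + 0.2·π_4
π_2 = 0.15·π_1 + 0.25·π_2 + 0.2·π_3 + 0.35·π_4
π_3 = 0.25·π_1 + 0.25·π_2 + 0.2·π_3 + 0.1·π_4
Solving with the normalization constraint gives π = (0.2842, 0.2395, 0.1984, 0.2780).
So the stationary probability of state 3 is 0.2842.

0.2842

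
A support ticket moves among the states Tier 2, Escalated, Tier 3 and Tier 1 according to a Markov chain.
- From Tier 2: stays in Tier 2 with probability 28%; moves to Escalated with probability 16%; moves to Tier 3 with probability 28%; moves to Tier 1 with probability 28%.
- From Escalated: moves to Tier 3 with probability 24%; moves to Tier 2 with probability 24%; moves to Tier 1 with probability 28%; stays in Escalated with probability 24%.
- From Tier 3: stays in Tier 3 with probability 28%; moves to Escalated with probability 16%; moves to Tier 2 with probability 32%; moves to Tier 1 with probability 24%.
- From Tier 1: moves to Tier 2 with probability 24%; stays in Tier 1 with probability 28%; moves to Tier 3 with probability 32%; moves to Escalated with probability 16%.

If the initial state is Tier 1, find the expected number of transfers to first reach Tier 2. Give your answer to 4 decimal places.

3.7944

Let t(s) be the expected number of transfers to first reach Tier 2 from state s, with t(Tier 2) = 0. Conditioning on the first transfer:
t(Escalated) = 1 + 0.24·t(Escalated) + 0.24·t(Tier 3) + 0.28·t(Tier 1)
t(Tier 3) = 1 + 0.16·t(Escalated) + 0.28·t(Tier 3) + 0.24·t(Tier 1)
t(Tier 1) = 1 + 0.16·t(Escalated) + 0.32·t(Tier 3) + 0.28·t(Tier 1)
Solving: t(Escalated) = 3.8198, t(Tier 3) = 3.5025, t(Tier 1) = 3.7944.
Expected transfers from Tier 1 to Tier 2: 3.7944.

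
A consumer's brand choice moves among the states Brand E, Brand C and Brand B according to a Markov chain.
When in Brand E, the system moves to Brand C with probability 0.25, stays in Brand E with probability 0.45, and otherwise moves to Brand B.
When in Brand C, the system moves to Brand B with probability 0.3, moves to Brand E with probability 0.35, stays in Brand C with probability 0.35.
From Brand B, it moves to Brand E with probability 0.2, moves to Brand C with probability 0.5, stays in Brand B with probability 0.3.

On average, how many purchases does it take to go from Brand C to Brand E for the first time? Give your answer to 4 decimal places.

Let t(s) be the expected number of purchases to first reach Brand E from state s, with t(Brand E) = 0. Conditioning on the first purchase:
t(Brand C) = 1 + 0.35·t(Brand C) + 0.3·t(Brand B)
t(Brand B) = 1 + 0.5·t(Brand C) + 0.3·t(Brand B)
Solving: t(Brand C) = 3.2787, t(Brand B) = 3.7705.
Expected purchases from Brand C to Brand E: 3.2787.

3.2787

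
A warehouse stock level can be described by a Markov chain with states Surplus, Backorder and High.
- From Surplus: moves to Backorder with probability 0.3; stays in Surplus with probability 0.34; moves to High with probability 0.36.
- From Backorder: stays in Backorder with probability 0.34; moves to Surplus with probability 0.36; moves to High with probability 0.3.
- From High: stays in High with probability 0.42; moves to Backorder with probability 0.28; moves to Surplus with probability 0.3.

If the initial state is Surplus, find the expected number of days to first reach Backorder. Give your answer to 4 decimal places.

3.4207

Let t(s) be the expected number of days to first reach Backorder from state s, with t(Backorder) = 0. Conditioning on the first day:
t(Surplus) = 1 + 0.34·t(Surplus) + 0.36·t(High)
t(High) = 1 + 0.3·t(Surplus) + 0.42·t(High)
Solving: t(Surplus) = 3.4207, t(High) = 3.4934.
Expected days from Surplus to Backorder: 3.4207.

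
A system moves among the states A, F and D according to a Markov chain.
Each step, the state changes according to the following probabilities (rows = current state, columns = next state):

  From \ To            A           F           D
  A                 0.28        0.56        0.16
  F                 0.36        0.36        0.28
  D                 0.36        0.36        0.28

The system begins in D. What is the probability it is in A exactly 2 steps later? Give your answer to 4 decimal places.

0.3312

Sum over the intermediate state after 1 step:
P = P(D→A)·P(A→A) + P(D→F)·P(F→A) + P(D→D)·P(D→A)
  = 0.36×0.28 + 0.36×0.36 + 0.28×0.36
  = 0.1008 + 0.1296 + 0.1008 = 0.3312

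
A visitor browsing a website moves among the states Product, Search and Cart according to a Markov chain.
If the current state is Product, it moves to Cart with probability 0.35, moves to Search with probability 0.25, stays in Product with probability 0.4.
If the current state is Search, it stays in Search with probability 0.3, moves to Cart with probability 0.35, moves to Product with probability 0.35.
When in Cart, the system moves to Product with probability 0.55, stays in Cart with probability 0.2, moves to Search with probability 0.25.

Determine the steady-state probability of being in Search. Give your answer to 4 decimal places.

Let the stationary distribution be π with π = πP and π_1 + π_2 + π_3 = 1.
π_1 = 0.4·π_1 + 0.35·π_2 + 0.55·π_3
π_2 = 0.25·π_1 + 0.3·π_2 + 0.25·π_3
Solving with the normalization constraint gives π = (0.4325, 0.2632, 0.3043).
So the stationary probability of Search is 0.2632.

0.2632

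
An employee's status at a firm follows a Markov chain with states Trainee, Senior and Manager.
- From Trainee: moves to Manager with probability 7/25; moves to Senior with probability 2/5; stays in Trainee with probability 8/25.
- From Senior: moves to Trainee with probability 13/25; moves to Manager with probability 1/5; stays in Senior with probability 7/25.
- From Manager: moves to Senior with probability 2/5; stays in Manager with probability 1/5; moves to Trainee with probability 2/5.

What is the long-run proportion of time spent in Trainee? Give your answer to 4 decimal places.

Let the stationary distribution be π with π = πP and π_1 + π_2 + π_3 = 1.
π_1 = 0.32·π_1 + 0.52·π_2 + 0.4·π_3
π_2 = 0.4·π_1 + 0.28·π_2 + 0.4·π_3
Solving with the normalization constraint gives π = (0.4101, 0.3571, 0.2328).
So the stationary probability of Trainee is 0.4101.

0.4101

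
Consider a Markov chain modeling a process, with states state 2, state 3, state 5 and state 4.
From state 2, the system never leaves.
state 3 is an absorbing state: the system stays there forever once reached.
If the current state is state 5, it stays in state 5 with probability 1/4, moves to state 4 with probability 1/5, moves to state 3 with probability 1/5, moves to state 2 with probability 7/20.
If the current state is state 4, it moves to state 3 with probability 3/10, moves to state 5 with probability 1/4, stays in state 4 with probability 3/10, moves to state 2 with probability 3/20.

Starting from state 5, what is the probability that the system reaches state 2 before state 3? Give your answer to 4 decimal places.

Let h(s) be the probability of absorption at state 2 starting from transient state s. Then h(state 2) = 1 and h(state 3) = 0. By first-step analysis:
h(state 5) = 0.35·1 + 0.2·0 + 0.25·h(state 5) + 0.2·h(state 4)
h(state 4) = 0.15·1 + 0.3·0 + 0.25·h(state 5) + 0.3·h(state 4)
Solving: h(state 5) = 0.5789, h(state 4) = 0.4211.
Starting from state 5, the probability is 0.5789.

0.5789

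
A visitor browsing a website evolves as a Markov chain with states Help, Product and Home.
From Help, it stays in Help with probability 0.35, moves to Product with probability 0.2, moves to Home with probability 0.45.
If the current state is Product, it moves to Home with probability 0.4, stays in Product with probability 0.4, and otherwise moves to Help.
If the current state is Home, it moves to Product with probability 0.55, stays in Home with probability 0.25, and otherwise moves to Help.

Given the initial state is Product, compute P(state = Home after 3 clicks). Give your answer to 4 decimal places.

Propagate the distribution vector 3 clicks from Product.
After 0 clicks: (0.0000, 1.0000, 0.0000)
After 1 click: (0.2000, 0.4000, 0.4000)
After 2 clicks: (0.2300, 0.4200, 0.3500)
After 3 clicks: (0.2345, 0.4065, 0.3590)
P(in Home after 3 clicks) = 0.3590

0.3590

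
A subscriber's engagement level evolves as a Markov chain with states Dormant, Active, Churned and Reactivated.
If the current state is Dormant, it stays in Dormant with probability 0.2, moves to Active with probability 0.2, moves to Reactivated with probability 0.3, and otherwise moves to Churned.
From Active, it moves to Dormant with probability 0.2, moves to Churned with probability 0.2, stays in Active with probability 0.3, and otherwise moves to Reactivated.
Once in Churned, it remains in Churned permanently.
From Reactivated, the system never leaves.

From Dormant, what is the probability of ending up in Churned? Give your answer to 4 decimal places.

Let h(s) be the probability of absorption at Churned starting from transient state s. Then h(Churned) = 1 and h(Reactivated) = 0. By first-step analysis:
h(Dormant) = 0.2·h(Dormant) + 0.2·h(Active) + 0.3·1 + 0.3·0
h(Active) = 0.2·h(Dormant) + 0.3·h(Active) + 0.2·1 + 0.3·0
Solving: h(Dormant) = 0.4808, h(Active) = 0.4231.
Starting from Dormant, the probability is 0.4808.

0.4808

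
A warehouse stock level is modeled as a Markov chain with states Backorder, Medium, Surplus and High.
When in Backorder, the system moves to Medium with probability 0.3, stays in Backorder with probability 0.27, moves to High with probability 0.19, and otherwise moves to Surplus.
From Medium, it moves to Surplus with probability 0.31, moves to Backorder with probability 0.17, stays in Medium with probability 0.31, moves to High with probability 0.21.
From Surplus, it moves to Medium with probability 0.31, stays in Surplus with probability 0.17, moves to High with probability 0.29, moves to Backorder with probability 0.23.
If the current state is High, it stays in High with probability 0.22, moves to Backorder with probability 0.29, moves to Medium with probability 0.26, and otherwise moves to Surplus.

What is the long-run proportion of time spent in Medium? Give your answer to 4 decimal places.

0.2963

Let the stationary distribution be π with π = πP and π_1 + π_2 + π_3 + π_4 = 1.
π_1 = 0.27·π_1 + 0.17·π_2 + 0.23·π_3 + 0.29·π_4
π_2 = 0.3·π_1 + 0.31·π_2 + 0.31·π_3 + 0.26·π_4
π_3 = 0.24·π_1 + 0.31·π_2 + 0.17·π_3 + 0.23·π_4
Solving with the normalization constraint gives π = (0.2352, 0.2963, 0.2416, 0.2269).
So the stationary probability of Medium is 0.2963.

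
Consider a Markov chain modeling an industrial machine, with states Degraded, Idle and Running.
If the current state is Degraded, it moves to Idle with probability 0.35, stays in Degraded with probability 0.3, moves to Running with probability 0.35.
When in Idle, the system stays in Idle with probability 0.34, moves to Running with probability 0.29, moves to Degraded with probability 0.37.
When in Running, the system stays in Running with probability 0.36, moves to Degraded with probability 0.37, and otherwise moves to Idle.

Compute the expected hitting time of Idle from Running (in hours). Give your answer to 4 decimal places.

Let t(s) be the expected number of hours to first reach Idle from state s, with t(Idle) = 0. Conditioning on the first hour:
t(Degraded) = 1 + 0.3·t(Degraded) + 0.35·t(Running)
t(Running) = 1 + 0.37·t(Degraded) + 0.36·t(Running)
Solving: t(Degraded) = 3.1083, t(Running) = 3.3595.
Expected hours from Running to Idle: 3.3595.

3.3595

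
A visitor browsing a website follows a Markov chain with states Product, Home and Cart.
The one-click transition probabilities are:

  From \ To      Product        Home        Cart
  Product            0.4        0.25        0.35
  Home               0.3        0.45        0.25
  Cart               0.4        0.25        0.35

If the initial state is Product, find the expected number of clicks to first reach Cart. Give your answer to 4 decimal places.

Let t(s) be the expected number of clicks to first reach Cart from state s, with t(Cart) = 0. Conditioning on the first click:
t(Product) = 1 + 0.4·t(Product) + 0.25·t(Home)
t(Home) = 1 + 0.3·t(Product) + 0.45·t(Home)
Solving: t(Product) = 3.1373, t(Home) = 3.5294.
Expected clicks from Product to Cart: 3.1373.

3.1373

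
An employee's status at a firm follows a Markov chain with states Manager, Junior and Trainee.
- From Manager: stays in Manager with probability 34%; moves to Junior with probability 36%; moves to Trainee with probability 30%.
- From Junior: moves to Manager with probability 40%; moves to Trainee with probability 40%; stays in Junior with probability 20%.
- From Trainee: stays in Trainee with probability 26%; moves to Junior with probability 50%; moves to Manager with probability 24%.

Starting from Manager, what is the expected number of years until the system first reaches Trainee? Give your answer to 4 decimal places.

Let t(s) be the expected number of years to first reach Trainee from state s, with t(Trainee) = 0. Conditioning on the first year:
t(Manager) = 1 + 0.34·t(Manager) + 0.36·t(Junior)
t(Junior) = 1 + 0.4·t(Manager) + 0.2·t(Junior)
Solving: t(Manager) = 3.0208, t(Junior) = 2.7604.
Expected years from Manager to Trainee: 3.0208.

3.0208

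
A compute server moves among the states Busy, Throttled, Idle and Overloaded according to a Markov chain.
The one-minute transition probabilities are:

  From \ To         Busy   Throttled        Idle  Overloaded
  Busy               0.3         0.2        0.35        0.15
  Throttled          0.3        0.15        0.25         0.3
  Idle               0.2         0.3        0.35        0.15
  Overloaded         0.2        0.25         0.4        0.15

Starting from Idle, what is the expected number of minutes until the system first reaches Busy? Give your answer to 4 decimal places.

Let t(s) be the expected number of minutes to first reach Busy from state s, with t(Busy) = 0. Conditioning on the first minute:
t(Throttled) = 1 + 0.15·t(Throttled) + 0.25·t(Idle) + 0.3·t(Overloaded)
t(Idle) = 1 + 0.3·t(Throttled) + 0.35·t(Idle) + 0.15·t(Overloaded)
t(Overloaded) = 1 + 0.25·t(Throttled) + 0.4·t(Idle) + 0.15·t(Overloaded)
Solving: t(Throttled) = 4.0556, t(Idle) = 4.4391, t(Overloaded) = 4.4583.
Expected minutes from Idle to Busy: 4.4391.

4.4391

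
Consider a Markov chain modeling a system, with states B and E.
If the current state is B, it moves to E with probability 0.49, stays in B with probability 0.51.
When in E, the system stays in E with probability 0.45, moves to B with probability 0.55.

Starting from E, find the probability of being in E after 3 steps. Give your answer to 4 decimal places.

Propagate the distribution vector 3 steps from E.
After 0 steps: (0.0000, 1.0000)
After 1 step: (0.5500, 0.4500)
After 2 steps: (0.5280, 0.4720)
After 3 steps: (0.5289, 0.4711)
P(in E after 3 steps) = 0.4711

0.4711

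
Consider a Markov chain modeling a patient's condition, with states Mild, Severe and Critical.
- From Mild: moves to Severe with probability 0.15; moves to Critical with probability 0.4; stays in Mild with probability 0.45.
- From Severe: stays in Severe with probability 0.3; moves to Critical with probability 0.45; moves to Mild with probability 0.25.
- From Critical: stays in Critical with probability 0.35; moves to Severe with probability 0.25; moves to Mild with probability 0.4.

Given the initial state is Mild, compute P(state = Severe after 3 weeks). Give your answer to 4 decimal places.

Propagate the distribution vector 3 weeks from Mild.
After 0 weeks: (1.0000, 0.0000, 0.0000)
After 1 week: (0.4500, 0.1500, 0.4000)
After 2 weeks: (0.4000, 0.2125, 0.3875)
After 3 weeks: (0.3881, 0.2206, 0.3913)
P(in Severe after 3 weeks) = 0.2206

0.2206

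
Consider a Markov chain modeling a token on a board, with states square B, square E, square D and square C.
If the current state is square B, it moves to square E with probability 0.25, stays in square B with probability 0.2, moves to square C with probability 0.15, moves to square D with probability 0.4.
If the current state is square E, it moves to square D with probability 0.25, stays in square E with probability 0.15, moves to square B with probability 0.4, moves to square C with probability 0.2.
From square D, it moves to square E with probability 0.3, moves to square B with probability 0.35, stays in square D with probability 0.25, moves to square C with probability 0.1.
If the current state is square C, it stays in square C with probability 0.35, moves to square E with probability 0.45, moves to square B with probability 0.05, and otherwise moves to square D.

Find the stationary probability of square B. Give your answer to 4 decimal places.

0.2673

Let the stationary distribution be π with π = πP and π_1 + π_2 + π_3 + π_4 = 1.
π_1 = 0.2·π_1 + 0.4·π_2 + 0.35·π_3 + 0.05·π_4
π_2 = 0.25·π_1 + 0.15·π_2 + 0.3·π_3 + 0.45·π_4
π_3 = 0.4·π_1 + 0.25·π_2 + 0.25·π_3 + 0.15·π_4
Solving with the normalization constraint gives π = (0.2673, 0.2737, 0.2713, 0.1876).
So the stationary probability of square B is 0.2673.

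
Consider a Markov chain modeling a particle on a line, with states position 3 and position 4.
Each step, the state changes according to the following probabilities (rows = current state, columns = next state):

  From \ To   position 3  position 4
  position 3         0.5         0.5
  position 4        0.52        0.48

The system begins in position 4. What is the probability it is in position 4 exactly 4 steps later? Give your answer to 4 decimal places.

0.4902

Propagate the distribution vector 4 steps from position 4.
After 0 steps: (0.0000, 1.0000)
After 1 step: (0.5200, 0.4800)
After 2 steps: (0.5096, 0.4904)
After 3 steps: (0.5098, 0.4902)
After 4 steps: (0.5098, 0.4902)
P(in position 4 after 4 steps) = 0.4902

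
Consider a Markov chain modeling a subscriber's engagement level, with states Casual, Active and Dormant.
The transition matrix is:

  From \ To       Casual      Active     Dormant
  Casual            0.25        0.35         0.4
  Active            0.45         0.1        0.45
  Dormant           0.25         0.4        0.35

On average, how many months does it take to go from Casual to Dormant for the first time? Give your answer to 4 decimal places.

Let t(s) be the expected number of months to first reach Dormant from state s, with t(Dormant) = 0. Conditioning on the first month:
t(Casual) = 1 + 0.25·t(Casual) + 0.35·t(Active)
t(Active) = 1 + 0.45·t(Casual) + 0.1·t(Active)
Solving: t(Casual) = 2.4155, t(Active) = 2.3188.
Expected months from Casual to Dormant: 2.4155.

2.4155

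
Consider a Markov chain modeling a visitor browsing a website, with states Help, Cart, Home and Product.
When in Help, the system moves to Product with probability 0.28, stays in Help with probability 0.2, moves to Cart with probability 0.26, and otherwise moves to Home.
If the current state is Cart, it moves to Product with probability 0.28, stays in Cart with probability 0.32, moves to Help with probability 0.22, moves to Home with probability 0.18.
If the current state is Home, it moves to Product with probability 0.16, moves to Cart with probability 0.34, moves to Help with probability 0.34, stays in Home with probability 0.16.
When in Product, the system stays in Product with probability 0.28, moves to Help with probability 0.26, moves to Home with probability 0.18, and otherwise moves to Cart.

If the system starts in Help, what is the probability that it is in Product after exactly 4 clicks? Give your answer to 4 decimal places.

Propagate the distribution vector 4 clicks from Help.
After 0 clicks: (1.0000, 0.0000, 0.0000, 0.0000)
After 1 click: (0.2000, 0.2600, 0.2600, 0.2800)
After 2 clicks: (0.2584, 0.3020, 0.1908, 0.2488)
After 3 clicks: (0.2477, 0.2984, 0.1969, 0.2571)
After 4 clicks: (0.2490, 0.2988, 0.1959, 0.2564)
P(in Product after 4 clicks) = 0.2564

0.2564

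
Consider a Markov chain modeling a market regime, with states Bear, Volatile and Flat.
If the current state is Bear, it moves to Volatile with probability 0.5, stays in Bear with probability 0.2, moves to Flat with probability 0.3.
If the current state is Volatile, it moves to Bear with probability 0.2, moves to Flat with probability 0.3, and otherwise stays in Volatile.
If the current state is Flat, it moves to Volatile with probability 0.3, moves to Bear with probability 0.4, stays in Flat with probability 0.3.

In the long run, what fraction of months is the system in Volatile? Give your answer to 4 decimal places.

Let the stationary distribution be π with π = πP and π_1 + π_2 + π_3 = 1.
π_1 = 0.2·π_1 + 0.2·π_2 + 0.4·π_3
π_2 = 0.5·π_1 + 0.5·π_2 + 0.3·π_3
Solving with the normalization constraint gives π = (0.2600, 0.4400, 0.3000).
So the stationary probability of Volatile is 0.4400.

0.4400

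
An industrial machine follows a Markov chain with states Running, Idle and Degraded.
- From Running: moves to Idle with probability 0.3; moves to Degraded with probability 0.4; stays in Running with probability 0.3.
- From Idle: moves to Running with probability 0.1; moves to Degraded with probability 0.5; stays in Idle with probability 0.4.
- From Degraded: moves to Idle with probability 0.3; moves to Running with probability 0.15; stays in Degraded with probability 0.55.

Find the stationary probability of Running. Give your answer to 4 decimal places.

0.1569

Let the stationary distribution be π with π = πP and π_1 + π_2 + π_3 = 1.
π_1 = 0.3·π_1 + 0.1·π_2 + 0.15·π_3
π_2 = 0.3·π_1 + 0.4·π_2 + 0.3·π_3
Solving with the normalization constraint gives π = (0.1569, 0.3333, 0.5098).
So the stationary probability of Running is 0.1569.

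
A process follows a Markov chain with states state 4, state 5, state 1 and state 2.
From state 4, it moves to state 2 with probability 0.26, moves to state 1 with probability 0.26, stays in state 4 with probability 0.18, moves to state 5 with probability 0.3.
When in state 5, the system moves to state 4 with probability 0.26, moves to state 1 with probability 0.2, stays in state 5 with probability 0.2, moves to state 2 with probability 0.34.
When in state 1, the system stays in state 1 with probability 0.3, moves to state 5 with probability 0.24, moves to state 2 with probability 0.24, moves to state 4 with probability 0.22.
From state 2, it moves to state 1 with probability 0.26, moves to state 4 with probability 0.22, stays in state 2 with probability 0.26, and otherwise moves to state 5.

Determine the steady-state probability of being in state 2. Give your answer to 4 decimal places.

Let the stationary distribution be π with π = πP and π_1 + π_2 + π_3 + π_4 = 1.
π_1 = 0.18·π_1 + 0.26·π_2 + 0.22·π_3 + 0.22·π_4
π_2 = 0.3·π_1 + 0.2·π_2 + 0.24·π_3 + 0.26·π_4
π_3 = 0.26·π_1 + 0.2·π_2 + 0.3·π_3 + 0.26·π_4
Solving with the normalization constraint gives π = (0.2211, 0.2488, 0.2553, 0.2748).
So the stationary probability of state 2 is 0.2748.

0.2748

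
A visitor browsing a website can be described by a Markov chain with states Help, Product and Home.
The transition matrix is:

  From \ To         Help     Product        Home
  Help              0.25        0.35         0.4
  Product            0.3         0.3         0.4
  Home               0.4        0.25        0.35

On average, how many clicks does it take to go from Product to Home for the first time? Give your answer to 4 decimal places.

2.5000

Let t(s) be the expected number of clicks to first reach Home from state s, with t(Home) = 0. Conditioning on the first click:
t(Help) = 1 + 0.25·t(Help) + 0.35·t(Product)
t(Product) = 1 + 0.3·t(Help) + 0.3·t(Product)
Solving: t(Help) = 2.5000, t(Product) = 2.5000.
Expected clicks from Product to Home: 2.5000.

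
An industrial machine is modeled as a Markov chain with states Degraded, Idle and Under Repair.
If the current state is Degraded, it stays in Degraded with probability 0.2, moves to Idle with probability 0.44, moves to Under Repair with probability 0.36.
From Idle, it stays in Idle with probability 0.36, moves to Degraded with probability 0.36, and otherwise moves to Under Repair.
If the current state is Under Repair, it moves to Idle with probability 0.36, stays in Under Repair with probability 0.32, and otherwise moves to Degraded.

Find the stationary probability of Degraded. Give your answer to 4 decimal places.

0.2994

Let the stationary distribution be π with π = πP and π_1 + π_2 + π_3 = 1.
π_1 = 0.2·π_1 + 0.36·π_2 + 0.32·π_3
π_2 = 0.44·π_1 + 0.36·π_2 + 0.36·π_3
Solving with the normalization constraint gives π = (0.2994, 0.3840, 0.3166).
So the stationary probability of Degraded is 0.2994.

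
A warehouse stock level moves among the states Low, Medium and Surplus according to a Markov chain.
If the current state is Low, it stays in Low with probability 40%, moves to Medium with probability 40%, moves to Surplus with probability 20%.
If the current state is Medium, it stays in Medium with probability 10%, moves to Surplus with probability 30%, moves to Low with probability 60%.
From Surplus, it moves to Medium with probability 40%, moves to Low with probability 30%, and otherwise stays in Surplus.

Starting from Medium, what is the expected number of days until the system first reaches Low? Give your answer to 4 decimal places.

1.9608

Let t(s) be the expected number of days to first reach Low from state s, with t(Low) = 0. Conditioning on the first day:
t(Medium) = 1 + 0.1·t(Medium) + 0.3·t(Surplus)
t(Surplus) = 1 + 0.4·t(Medium) + 0.3·t(Surplus)
Solving: t(Medium) = 1.9608, t(Surplus) = 2.5490.
Expected days from Medium to Low: 1.9608.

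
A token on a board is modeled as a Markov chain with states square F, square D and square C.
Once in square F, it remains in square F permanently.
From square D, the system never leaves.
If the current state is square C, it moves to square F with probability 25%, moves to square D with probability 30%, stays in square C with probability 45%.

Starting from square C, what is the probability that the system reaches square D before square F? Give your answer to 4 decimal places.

Let h(s) be the probability of absorption at square D starting from transient state s. Then h(square D) = 1 and h(square F) = 0. By first-step analysis:
h(square C) = 0.25·0 + 0.3·1 + 0.45·h(square C)
Solving: h(square C) = 0.5455.
Starting from square C, the probability is 0.5455.

0.5455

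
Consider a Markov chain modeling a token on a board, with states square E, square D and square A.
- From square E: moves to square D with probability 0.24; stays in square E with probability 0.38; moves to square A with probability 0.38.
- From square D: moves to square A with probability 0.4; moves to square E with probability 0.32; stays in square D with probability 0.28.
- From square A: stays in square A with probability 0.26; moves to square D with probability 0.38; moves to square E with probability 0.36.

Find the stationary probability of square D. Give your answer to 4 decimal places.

Let the stationary distribution be π with π = πP and π_1 + π_2 + π_3 = 1.
π_1 = 0.38·π_1 + 0.32·π_2 + 0.36·π_3
π_2 = 0.24·π_1 + 0.28·π_2 + 0.38·π_3
Solving with the normalization constraint gives π = (0.3551, 0.3003, 0.3446).
So the stationary probability of square D is 0.3003.

0.3003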